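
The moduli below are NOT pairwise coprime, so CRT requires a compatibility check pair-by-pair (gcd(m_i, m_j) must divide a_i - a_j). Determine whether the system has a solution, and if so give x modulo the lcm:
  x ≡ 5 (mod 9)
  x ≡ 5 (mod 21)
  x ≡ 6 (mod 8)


Moduli 9, 21, 8 are not pairwise coprime, so CRT works modulo lcm(m_i) when all pairwise compatibility conditions hold.
Pairwise compatibility: gcd(m_i, m_j) must divide a_i - a_j for every pair.
Merge one congruence at a time:
  Start: x ≡ 5 (mod 9).
  Combine with x ≡ 5 (mod 21): gcd(9, 21) = 3; 5 - 5 = 0, which IS divisible by 3, so compatible.
    Write x = 5 + 9·t and substitute into x ≡ 5 (mod 21): 9·t ≡ 5 − 5 = 0 (mod 21).
    Divide the congruence (and modulus) by g = 3: 3·t ≡ 0 (mod 7).
    The inverse of 3 mod 7 is 5 (since 3·5 = 15 = 2·7 + 1), so t ≡ 5·0 = 0 ≡ 0 (mod 7).
    Then x = 5 + 9·0 = 5, valid modulo lcm(9, 21) = 63: x ≡ 5 (mod 63).
  Combine with x ≡ 6 (mod 8): gcd(63, 8) = 1; 6 - 5 = 1, which IS divisible by 1, so compatible.
    Write x = 5 + 63·t and substitute into x ≡ 6 (mod 8): 63·t ≡ 6 − 5 = 1 (mod 8).
    Reduce coefficients mod 8: 7·t ≡ 1 (mod 8).
    The inverse of 7 mod 8 is 7 (since 7·7 = 49 = 6·8 + 1), so t ≡ 7·1 = 7 ≡ 7 (mod 8).
    Then x = 5 + 63·7 = 446, valid modulo lcm(63, 8) = 504: x ≡ 446 (mod 504).
Verify: 446 mod 9 = 5, 446 mod 21 = 5, 446 mod 8 = 6.

x ≡ 446 (mod 504).


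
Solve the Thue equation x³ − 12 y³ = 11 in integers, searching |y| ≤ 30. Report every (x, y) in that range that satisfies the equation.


The equation is x³ - 12y³ = 11. For fixed y, x³ = 12·y³ + 11, so a solution requires the RHS to be a perfect cube.
Strategy: iterate y from -30 to 30, compute RHS = 12·y³ + 11, and check whether it is a (positive or negative) perfect cube.
Check small values of y:
  y = 0: RHS = 11 is not a perfect cube.
  y = 1: RHS = 23 is not a perfect cube.
  y = -1: RHS = -1 = (-1)³ ⇒ x = -1 works.
  y = 2: RHS = 107 is not a perfect cube.
  y = -2: RHS = -85 is not a perfect cube.
  y = 3: RHS = 335 is not a perfect cube.
  y = -3: RHS = -313 is not a perfect cube.
Continuing the search up to |y| = 30 finds no further solutions beyond those listed.
Collected solutions: (-1, -1).

Solutions (with |y| ≤ 30): (-1, -1).


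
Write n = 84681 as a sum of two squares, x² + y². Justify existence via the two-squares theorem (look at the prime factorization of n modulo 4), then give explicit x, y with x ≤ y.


Step 1: Factor n = 84681 = 3^2 · 97^2.
Step 2: Check the mod-4 condition on each prime factor: 3 ≡ 3 (mod 4), exponent 2 (must be even); 97 ≡ 1 (mod 4), exponent 2.
All primes ≡ 3 (mod 4) appear to even exponent (or don't appear), so by the two-squares theorem n IS expressible as a sum of two squares.
Step 3: Build a representation. Group n = k² · m with k = 3 and m = 97 · 97 = 9409 (a product of primes ≡ 1 (mod 4)); a representation of m scales to one of n via (k·x)² + (k·y)² = k²(x² + y²). Each prime p ≡ 1 (mod 4) is itself a sum of two squares; find a² by testing p − a² for a perfect square:
  97: 97 − 1² = 96, 97 − 2² = 93, 97 − 3² = 88, 97 − 4² = 81 = 9² ⇒ 97 = 4² + 9².
  Combine using the Brahmagupta–Fibonacci identity (a² + b²)(c² + d²) = (ac − bd)² + (ad + bc)² = (ac + bd)² + (ad − bc)²:
  97 · 97 = 9409: from (4² + 9²)(4² + 9²), take (4·4 − 9·9, 4·9 + 9·4) = (16 − 81, 36 + 36) = (-65, 72); dropping signs (only squares matter) gives (65, 72); check 65² + 72² = 4225 + 5184 = 9409 ✓.
  Scale by k = 3: (3·65, 3·72) = (195, 216).
Step 4: Order so x ≤ y and verify: 195² + 216² = 38025 + 46656 = 84681 = n. ✓

n = 84681 = 195² + 216² (one valid representation with x ≤ y).


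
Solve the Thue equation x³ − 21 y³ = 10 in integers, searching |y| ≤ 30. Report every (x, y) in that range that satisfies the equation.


The equation is x³ - 21y³ = 10. For fixed y, x³ = 21·y³ + 10, so a solution requires the RHS to be a perfect cube.
Strategy: iterate y from -30 to 30, compute RHS = 21·y³ + 10, and check whether it is a (positive or negative) perfect cube.
Check small values of y:
  y = 0: RHS = 10 is not a perfect cube.
  y = 1: RHS = 31 is not a perfect cube.
  y = -1: RHS = -11 is not a perfect cube.
  y = 2: RHS = 178 is not a perfect cube.
  y = -2: RHS = -158 is not a perfect cube.
  y = 3: RHS = 577 is not a perfect cube.
  y = -3: RHS = -557 is not a perfect cube.
Continuing the search up to |y| = 30 finds no solutions either.
No (x, y) in the scanned range satisfies the equation.

No integer solutions with |y| ≤ 30.


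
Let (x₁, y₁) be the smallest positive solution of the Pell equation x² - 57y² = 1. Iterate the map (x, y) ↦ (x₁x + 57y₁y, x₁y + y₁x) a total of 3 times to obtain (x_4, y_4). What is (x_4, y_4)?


Step 1: Find the fundamental solution (x₁, y₁) of x² - 57y² = 1.
  Expand √57 as a continued fraction. a₀ = ⌊√57⌋ = 7; iterate m_{k+1} = d_k·a_k − m_k, d_{k+1} = (57 − m_{k+1}²)/d_k, a_{k+1} = ⌊(a₀ + m_{k+1})/d_{k+1}⌋ (starting m₀ = 0, d₀ = 1), with convergents p_k = a_k·p_{k-1} + p_{k-2}, q_k = a_k·q_{k-1} + q_{k-2} (p₋₁ = 1, q₋₁ = 0):
  k = 0: a₀ = 7; p₀/q₀ = 7/1; p₀² − 57·q₀² = 49 − 57 = -8.
  k = 1: m = 7, d = 8, a = ⌊(7 + 7)/8⌋ = 1; p/q = (1·7 + 1)/(1·1 + 0) = 8/1; p² − 57·q² = 64 − 57 = 7.
  k = 2: m = 1, d = 7, a = ⌊(7 + 1)/7⌋ = 1; p/q = (1·8 + 7)/(1·1 + 1) = 15/2; p² − 57·q² = 225 − 228 = -3.
  k = 3: m = 6, d = 3, a = ⌊(7 + 6)/3⌋ = 4; p/q = (4·15 + 8)/(4·2 + 1) = 68/9; p² − 57·q² = 4624 − 4617 = 7.
  k = 4: m = 6, d = 7, a = ⌊(7 + 6)/7⌋ = 1; p/q = (1·68 + 15)/(1·9 + 2) = 83/11; p² − 57·q² = 6889 − 6897 = -8.
  k = 5: m = 1, d = 8, a = ⌊(7 + 1)/8⌋ = 1; p/q = (1·83 + 68)/(1·11 + 9) = 151/20; p² − 57·q² = 22801 − 22800 = 1.
  The first convergent with p² − 57·q² = 1 gives the fundamental solution (x₁, y₁) = (151, 20).
Step 2: Apply the recurrence (x_{n+1}, y_{n+1}) = (x₁x_n + 57y₁y_n, x₁y_n + y₁x_n) repeatedly.
  From (x_1, y_1) = (151, 20): x_2 = 151·151 + 57·20·20 = 45601; y_2 = 151·20 + 20·151 = 6040.
  From (x_2, y_2) = (45601, 6040): x_3 = 151·45601 + 57·20·6040 = 13771351; y_3 = 151·6040 + 20·45601 = 1824060.
  From (x_3, y_3) = (13771351, 1824060): x_4 = 151·13771351 + 57·20·1824060 = 4158902401; y_4 = 151·1824060 + 20·13771351 = 550860080.
Step 3: Verify x_4² - 57·y_4² = 17296469181043564801 - 17296469181043564800 = 1 (should be 1). ✓

(x_1, y_1) = (151, 20); (x_4, y_4) = (4158902401, 550860080).


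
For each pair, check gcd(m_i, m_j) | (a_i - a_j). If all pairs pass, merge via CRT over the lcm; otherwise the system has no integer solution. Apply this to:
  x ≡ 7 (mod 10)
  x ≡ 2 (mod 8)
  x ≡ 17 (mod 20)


Moduli 10, 8, 20 are not pairwise coprime, so CRT works modulo lcm(m_i) when all pairwise compatibility conditions hold.
Pairwise compatibility: gcd(m_i, m_j) must divide a_i - a_j for every pair.
Merge one congruence at a time:
  Start: x ≡ 7 (mod 10).
  Combine with x ≡ 2 (mod 8): gcd(10, 8) = 2, and 2 - 7 = -5 is NOT divisible by 2.
    ⇒ system is inconsistent (no integer solution).

No solution (the system is inconsistent).


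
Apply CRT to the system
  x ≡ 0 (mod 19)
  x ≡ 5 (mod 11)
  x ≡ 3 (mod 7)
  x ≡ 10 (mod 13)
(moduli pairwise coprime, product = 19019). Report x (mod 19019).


Product of moduli M = 19 · 11 · 7 · 13 = 19019.
Merge one congruence at a time:
  Start: x ≡ 0 (mod 19).
  Combine with x ≡ 5 (mod 11); new modulus lcm = 209.
    Write x = 0 + 19·t and substitute into x ≡ 5 (mod 11): 19·t ≡ 5 − 0 = 5 (mod 11).
    Reduce coefficients mod 11: 8·t ≡ 5 (mod 11).
    The inverse of 8 mod 11 is 7 (since 8·7 = 56 = 5·11 + 1), so t ≡ 7·5 = 35 ≡ 2 (mod 11).
    Then x = 0 + 19·2 = 38, valid modulo lcm(19, 11) = 209: x ≡ 38 (mod 209).
  Combine with x ≡ 3 (mod 7); new modulus lcm = 1463.
    Write x = 38 + 209·t and substitute into x ≡ 3 (mod 7): 209·t ≡ 3 − 38 = -35 (mod 7).
    Reduce coefficients mod 7: 6·t ≡ 0 (mod 7).
    The inverse of 6 mod 7 is 6 (since 6·6 = 36 = 5·7 + 1), so t ≡ 6·0 = 0 ≡ 0 (mod 7).
    Then x = 38 + 209·0 = 38, valid modulo lcm(209, 7) = 1463: x ≡ 38 (mod 1463).
  Combine with x ≡ 10 (mod 13); new modulus lcm = 19019.
    Write x = 38 + 1463·t and substitute into x ≡ 10 (mod 13): 1463·t ≡ 10 − 38 = -28 (mod 13).
    Reduce coefficients mod 13: 7·t ≡ 11 (mod 13).
    The inverse of 7 mod 13 is 2 (since 7·2 = 14 = 1·13 + 1), so t ≡ 2·11 = 22 ≡ 9 (mod 13).
    Then x = 38 + 1463·9 = 13205, valid modulo lcm(1463, 13) = 19019: x ≡ 13205 (mod 19019).
Verify against each original: 13205 mod 19 = 0, 13205 mod 11 = 5, 13205 mod 7 = 3, 13205 mod 13 = 10.

x ≡ 13205 (mod 19019).


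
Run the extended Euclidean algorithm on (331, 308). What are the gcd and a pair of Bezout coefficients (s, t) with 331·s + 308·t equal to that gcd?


Euclidean algorithm on (331, 308) — divide until remainder is 0:
  331 = 1 · 308 + 23
  308 = 13 · 23 + 9
  23 = 2 · 9 + 5
  9 = 1 · 5 + 4
  5 = 1 · 4 + 1
  4 = 4 · 1 + 0
gcd(331, 308) = 1.
Track Bezout coefficients alongside the remainders: start with r₀ = 331 = a·1 + b·0 (s = 1, t = 0) and r₁ = 308 = a·0 + b·1 (s = 0, t = 1); each new remainder r_{k+1} = r_{k-1} − q_k·r_k inherits s_{k+1} = s_{k-1} − q_k·s_k, t_{k+1} = t_{k-1} − q_k·t_k, so r_k = a·s_k + b·t_k at every step:
  q = 1: r = 23, s = 1 − 1·0 = 1, t = 0 − 1·1 = -1  (check: 331·1 + 308·(-1) = 23)
  q = 13: r = 9, s = 0 − 13·1 = -13, t = 1 − 13·(-1) = 14  (check: 331·(-13) + 308·14 = 9)
  q = 2: r = 5, s = 1 − 2·(-13) = 27, t = -1 − 2·14 = -29  (check: 331·27 + 308·(-29) = 5)
  q = 1: r = 4, s = -13 − 1·27 = -40, t = 14 − 1·(-29) = 43  (check: 331·(-40) + 308·43 = 4)
  q = 1: r = 1, s = 27 − 1·(-40) = 67, t = -29 − 1·43 = -72  (check: 331·67 + 308·(-72) = 1)
The row with r = 1 (the gcd) gives the Bezout coefficients s = 67, t = -72.
Result: 331 · (67) + 308 · (-72) = 1.

gcd(331, 308) = 1; s = 67, t = -72 (check: 331·67 + 308·(-72) = 1).


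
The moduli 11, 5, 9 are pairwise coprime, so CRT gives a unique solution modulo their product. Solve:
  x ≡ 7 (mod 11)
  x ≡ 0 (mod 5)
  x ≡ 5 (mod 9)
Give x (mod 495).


Moduli 11, 5, 9 are pairwise coprime; by CRT there is a unique solution modulo M = 11 · 5 · 9 = 495.
Solve pairwise, accumulating the modulus:
  Start with x ≡ 7 (mod 11).
  Combine with x ≡ 0 (mod 5): since gcd(11, 5) = 1, we get a unique residue mod 55.
    Write x = 7 + 11·t and substitute into x ≡ 0 (mod 5): 11·t ≡ 0 − 7 = -7 (mod 5).
    Reduce coefficients mod 5: 1·t ≡ 3 (mod 5).
    So t ≡ 3 (mod 5).
    Then x = 7 + 11·3 = 40, valid modulo lcm(11, 5) = 55: x ≡ 40 (mod 55).
  Combine with x ≡ 5 (mod 9): since gcd(55, 9) = 1, we get a unique residue mod 495.
    Write x = 40 + 55·t and substitute into x ≡ 5 (mod 9): 55·t ≡ 5 − 40 = -35 (mod 9).
    Reduce coefficients mod 9: 1·t ≡ 1 (mod 9).
    So t ≡ 1 (mod 9).
    Then x = 40 + 55·1 = 95, valid modulo lcm(55, 9) = 495: x ≡ 95 (mod 495).
Verify: 95 mod 11 = 7 ✓, 95 mod 5 = 0 ✓, 95 mod 9 = 5 ✓.

x ≡ 95 (mod 495).


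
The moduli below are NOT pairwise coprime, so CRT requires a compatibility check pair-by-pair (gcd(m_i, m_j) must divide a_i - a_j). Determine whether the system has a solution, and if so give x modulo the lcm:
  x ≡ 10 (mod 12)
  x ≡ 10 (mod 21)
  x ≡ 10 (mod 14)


Moduli 12, 21, 14 are not pairwise coprime, so CRT works modulo lcm(m_i) when all pairwise compatibility conditions hold.
Pairwise compatibility: gcd(m_i, m_j) must divide a_i - a_j for every pair.
Merge one congruence at a time:
  Start: x ≡ 10 (mod 12).
  Combine with x ≡ 10 (mod 21): gcd(12, 21) = 3; 10 - 10 = 0, which IS divisible by 3, so compatible.
    Write x = 10 + 12·t and substitute into x ≡ 10 (mod 21): 12·t ≡ 10 − 10 = 0 (mod 21).
    Divide the congruence (and modulus) by g = 3: 4·t ≡ 0 (mod 7).
    The inverse of 4 mod 7 is 2 (since 4·2 = 8 = 1·7 + 1), so t ≡ 2·0 = 0 ≡ 0 (mod 7).
    Then x = 10 + 12·0 = 10, valid modulo lcm(12, 21) = 84: x ≡ 10 (mod 84).
  Combine with x ≡ 10 (mod 14): gcd(84, 14) = 14; 10 - 10 = 0, which IS divisible by 14, so compatible.
    Write x = 10 + 84·t and substitute into x ≡ 10 (mod 14): 84·t ≡ 10 − 10 = 0 (mod 14).
    Divide the congruence (and modulus) by g = 14: 6·t ≡ 0 (mod 1).
    Modulo 1 every t works; take t = 0.
    Then x = 10 + 84·0 = 10, valid modulo lcm(84, 14) = 84: x ≡ 10 (mod 84).
Verify: 10 mod 12 = 10, 10 mod 21 = 10, 10 mod 14 = 10.

x ≡ 10 (mod 84).


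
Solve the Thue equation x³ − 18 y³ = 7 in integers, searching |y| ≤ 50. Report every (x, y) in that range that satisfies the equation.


The equation is x³ - 18y³ = 7. For fixed y, x³ = 18·y³ + 7, so a solution requires the RHS to be a perfect cube.
Strategy: iterate y from -50 to 50, compute RHS = 18·y³ + 7, and check whether it is a (positive or negative) perfect cube.
Check small values of y:
  y = 0: RHS = 7 is not a perfect cube.
  y = 1: RHS = 25 is not a perfect cube.
  y = -1: RHS = -11 is not a perfect cube.
  y = 2: RHS = 151 is not a perfect cube.
  y = -2: RHS = -137 is not a perfect cube.
  y = 3: RHS = 493 is not a perfect cube.
  y = -3: RHS = -479 is not a perfect cube.
Continuing the search up to |y| = 50 finds no solutions either.
No (x, y) in the scanned range satisfies the equation.

No integer solutions with |y| ≤ 50.


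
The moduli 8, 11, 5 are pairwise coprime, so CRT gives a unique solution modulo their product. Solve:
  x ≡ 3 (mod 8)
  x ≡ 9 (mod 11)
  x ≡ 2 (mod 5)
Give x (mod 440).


Moduli 8, 11, 5 are pairwise coprime; by CRT there is a unique solution modulo M = 8 · 11 · 5 = 440.
Solve pairwise, accumulating the modulus:
  Start with x ≡ 3 (mod 8).
  Combine with x ≡ 9 (mod 11): since gcd(8, 11) = 1, we get a unique residue mod 88.
    Write x = 3 + 8·t and substitute into x ≡ 9 (mod 11): 8·t ≡ 9 − 3 = 6 (mod 11).
    The inverse of 8 mod 11 is 7 (since 8·7 = 56 = 5·11 + 1), so t ≡ 7·6 = 42 ≡ 9 (mod 11).
    Then x = 3 + 8·9 = 75, valid modulo lcm(8, 11) = 88: x ≡ 75 (mod 88).
  Combine with x ≡ 2 (mod 5): since gcd(88, 5) = 1, we get a unique residue mod 440.
    Write x = 75 + 88·t and substitute into x ≡ 2 (mod 5): 88·t ≡ 2 − 75 = -73 (mod 5).
    Reduce coefficients mod 5: 3·t ≡ 2 (mod 5).
    The inverse of 3 mod 5 is 2 (since 3·2 = 6 = 1·5 + 1), so t ≡ 2·2 = 4 ≡ 4 (mod 5).
    Then x = 75 + 88·4 = 427, valid modulo lcm(88, 5) = 440: x ≡ 427 (mod 440).
Verify: 427 mod 8 = 3 ✓, 427 mod 11 = 9 ✓, 427 mod 5 = 2 ✓.

x ≡ 427 (mod 440).


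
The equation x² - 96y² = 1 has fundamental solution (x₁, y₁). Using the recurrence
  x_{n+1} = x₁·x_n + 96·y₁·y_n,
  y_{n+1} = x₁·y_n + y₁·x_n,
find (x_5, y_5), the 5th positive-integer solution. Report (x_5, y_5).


Step 1: Find the fundamental solution (x₁, y₁) of x² - 96y² = 1.
  Expand √96 as a continued fraction. a₀ = ⌊√96⌋ = 9; iterate m_{k+1} = d_k·a_k − m_k, d_{k+1} = (96 − m_{k+1}²)/d_k, a_{k+1} = ⌊(a₀ + m_{k+1})/d_{k+1}⌋ (starting m₀ = 0, d₀ = 1), with convergents p_k = a_k·p_{k-1} + p_{k-2}, q_k = a_k·q_{k-1} + q_{k-2} (p₋₁ = 1, q₋₁ = 0):
  k = 0: a₀ = 9; p₀/q₀ = 9/1; p₀² − 96·q₀² = 81 − 96 = -15.
  k = 1: m = 9, d = 15, a = ⌊(9 + 9)/15⌋ = 1; p/q = (1·9 + 1)/(1·1 + 0) = 10/1; p² − 96·q² = 100 − 96 = 4.
  k = 2: m = 6, d = 4, a = ⌊(9 + 6)/4⌋ = 3; p/q = (3·10 + 9)/(3·1 + 1) = 39/4; p² − 96·q² = 1521 − 1536 = -15.
  k = 3: m = 6, d = 15, a = ⌊(9 + 6)/15⌋ = 1; p/q = (1·39 + 10)/(1·4 + 1) = 49/5; p² − 96·q² = 2401 − 2400 = 1.
  The first convergent with p² − 96·q² = 1 gives the fundamental solution (x₁, y₁) = (49, 5).
Step 2: Apply the recurrence (x_{n+1}, y_{n+1}) = (x₁x_n + 96y₁y_n, x₁y_n + y₁x_n) repeatedly.
  From (x_1, y_1) = (49, 5): x_2 = 49·49 + 96·5·5 = 4801; y_2 = 49·5 + 5·49 = 490.
  From (x_2, y_2) = (4801, 490): x_3 = 49·4801 + 96·5·490 = 470449; y_3 = 49·490 + 5·4801 = 48015.
  From (x_3, y_3) = (470449, 48015): x_4 = 49·470449 + 96·5·48015 = 46099201; y_4 = 49·48015 + 5·470449 = 4704980.
  From (x_4, y_4) = (46099201, 4704980): x_5 = 49·46099201 + 96·5·4704980 = 4517251249; y_5 = 49·4704980 + 5·46099201 = 461040025.
Step 3: Verify x_5² - 96·y_5² = 20405558846592060001 - 20405558846592060000 = 1 (should be 1). ✓

(x_1, y_1) = (49, 5); (x_5, y_5) = (4517251249, 461040025).


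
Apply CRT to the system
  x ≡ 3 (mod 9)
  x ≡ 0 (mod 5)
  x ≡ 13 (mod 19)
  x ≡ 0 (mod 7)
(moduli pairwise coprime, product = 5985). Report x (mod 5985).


Product of moduli M = 9 · 5 · 19 · 7 = 5985.
Merge one congruence at a time:
  Start: x ≡ 3 (mod 9).
  Combine with x ≡ 0 (mod 5); new modulus lcm = 45.
    Write x = 3 + 9·t and substitute into x ≡ 0 (mod 5): 9·t ≡ 0 − 3 = -3 (mod 5).
    Reduce coefficients mod 5: 4·t ≡ 2 (mod 5).
    The inverse of 4 mod 5 is 4 (since 4·4 = 16 = 3·5 + 1), so t ≡ 4·2 = 8 ≡ 3 (mod 5).
    Then x = 3 + 9·3 = 30, valid modulo lcm(9, 5) = 45: x ≡ 30 (mod 45).
  Combine with x ≡ 13 (mod 19); new modulus lcm = 855.
    Write x = 30 + 45·t and substitute into x ≡ 13 (mod 19): 45·t ≡ 13 − 30 = -17 (mod 19).
    Reduce coefficients mod 19: 7·t ≡ 2 (mod 19).
    The inverse of 7 mod 19 is 11 (since 7·11 = 77 = 4·19 + 1), so t ≡ 11·2 = 22 ≡ 3 (mod 19).
    Then x = 30 + 45·3 = 165, valid modulo lcm(45, 19) = 855: x ≡ 165 (mod 855).
  Combine with x ≡ 0 (mod 7); new modulus lcm = 5985.
    Write x = 165 + 855·t and substitute into x ≡ 0 (mod 7): 855·t ≡ 0 − 165 = -165 (mod 7).
    Reduce coefficients mod 7: 1·t ≡ 3 (mod 7).
    So t ≡ 3 (mod 7).
    Then x = 165 + 855·3 = 2730, valid modulo lcm(855, 7) = 5985: x ≡ 2730 (mod 5985).
Verify against each original: 2730 mod 9 = 3, 2730 mod 5 = 0, 2730 mod 19 = 13, 2730 mod 7 = 0.

x ≡ 2730 (mod 5985).


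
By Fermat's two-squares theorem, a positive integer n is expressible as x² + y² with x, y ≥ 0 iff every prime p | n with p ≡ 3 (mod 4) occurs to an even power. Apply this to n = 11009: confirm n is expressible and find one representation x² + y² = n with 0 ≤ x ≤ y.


Step 1: Factor n = 11009 = 101 · 109.
Step 2: Check the mod-4 condition on each prime factor: 101 ≡ 1 (mod 4), exponent 1; 109 ≡ 1 (mod 4), exponent 1.
All primes ≡ 3 (mod 4) appear to even exponent (or don't appear), so by the two-squares theorem n IS expressible as a sum of two squares.
Step 3: Build a representation. Here n = 101 · 109 is a product of primes ≡ 1 (mod 4). Each prime p ≡ 1 (mod 4) is itself a sum of two squares; find a² by testing p − a² for a perfect square:
  101: 101 − 1² = 100 = 10² ⇒ 101 = 1² + 10².
  109: 109 − 1² = 108, 109 − 2² = 105, 109 − 3² = 100 = 10² ⇒ 109 = 3² + 10².
  Combine using the Brahmagupta–Fibonacci identity (a² + b²)(c² + d²) = (ac − bd)² + (ad + bc)² = (ac + bd)² + (ad − bc)²:
  101 · 109 = 11009: from (1² + 10²)(3² + 10²), take (1·3 − 10·10, 1·10 + 10·3) = (3 − 100, 10 + 30) = (-97, 40); dropping signs (only squares matter) gives (97, 40); check 97² + 40² = 9409 + 1600 = 11009 ✓.
Step 4: Order so x ≤ y and verify: 40² + 97² = 1600 + 9409 = 11009 = n. ✓

n = 11009 = 40² + 97² (one valid representation with x ≤ y).


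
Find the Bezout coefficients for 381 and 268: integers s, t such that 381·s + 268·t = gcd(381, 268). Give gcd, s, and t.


Euclidean algorithm on (381, 268) — divide until remainder is 0:
  381 = 1 · 268 + 113
  268 = 2 · 113 + 42
  113 = 2 · 42 + 29
  42 = 1 · 29 + 13
  29 = 2 · 13 + 3
  13 = 4 · 3 + 1
  3 = 3 · 1 + 0
gcd(381, 268) = 1.
Track Bezout coefficients alongside the remainders: start with r₀ = 381 = a·1 + b·0 (s = 1, t = 0) and r₁ = 268 = a·0 + b·1 (s = 0, t = 1); each new remainder r_{k+1} = r_{k-1} − q_k·r_k inherits s_{k+1} = s_{k-1} − q_k·s_k, t_{k+1} = t_{k-1} − q_k·t_k, so r_k = a·s_k + b·t_k at every step:
  q = 1: r = 113, s = 1 − 1·0 = 1, t = 0 − 1·1 = -1  (check: 381·1 + 268·(-1) = 113)
  q = 2: r = 42, s = 0 − 2·1 = -2, t = 1 − 2·(-1) = 3  (check: 381·(-2) + 268·3 = 42)
  q = 2: r = 29, s = 1 − 2·(-2) = 5, t = -1 − 2·3 = -7  (check: 381·5 + 268·(-7) = 29)
  q = 1: r = 13, s = -2 − 1·5 = -7, t = 3 − 1·(-7) = 10  (check: 381·(-7) + 268·10 = 13)
  q = 2: r = 3, s = 5 − 2·(-7) = 19, t = -7 − 2·10 = -27  (check: 381·19 + 268·(-27) = 3)
  q = 4: r = 1, s = -7 − 4·19 = -83, t = 10 − 4·(-27) = 118  (check: 381·(-83) + 268·118 = 1)
The row with r = 1 (the gcd) gives the Bezout coefficients s = -83, t = 118.
Result: 381 · (-83) + 268 · (118) = 1.

gcd(381, 268) = 1; s = -83, t = 118 (check: 381·(-83) + 268·118 = 1).


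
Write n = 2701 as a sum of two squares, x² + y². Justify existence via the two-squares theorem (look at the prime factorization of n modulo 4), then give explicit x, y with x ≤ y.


Step 1: Factor n = 2701 = 37 · 73.
Step 2: Check the mod-4 condition on each prime factor: 37 ≡ 1 (mod 4), exponent 1; 73 ≡ 1 (mod 4), exponent 1.
All primes ≡ 3 (mod 4) appear to even exponent (or don't appear), so by the two-squares theorem n IS expressible as a sum of two squares.
Step 3: Build a representation. Here n = 37 · 73 is a product of primes ≡ 1 (mod 4). Each prime p ≡ 1 (mod 4) is itself a sum of two squares; find a² by testing p − a² for a perfect square:
  37: 37 − 1² = 36 = 6² ⇒ 37 = 1² + 6².
  73: 73 − 1² = 72, 73 − 2² = 69, 73 − 3² = 64 = 8² ⇒ 73 = 3² + 8².
  Combine using the Brahmagupta–Fibonacci identity (a² + b²)(c² + d²) = (ac − bd)² + (ad + bc)² = (ac + bd)² + (ad − bc)²:
  37 · 73 = 2701: from (1² + 6²)(3² + 8²), take (1·3 − 6·8, 1·8 + 6·3) = (3 − 48, 8 + 18) = (-45, 26); dropping signs (only squares matter) gives (45, 26); check 45² + 26² = 2025 + 676 = 2701 ✓.
Step 4: Order so x ≤ y and verify: 26² + 45² = 676 + 2025 = 2701 = n. ✓

n = 2701 = 26² + 45² (one valid representation with x ≤ y).


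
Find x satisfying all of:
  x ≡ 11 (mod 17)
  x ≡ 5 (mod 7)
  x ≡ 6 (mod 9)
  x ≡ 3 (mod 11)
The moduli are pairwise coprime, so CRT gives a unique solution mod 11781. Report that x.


Product of moduli M = 17 · 7 · 9 · 11 = 11781.
Merge one congruence at a time:
  Start: x ≡ 11 (mod 17).
  Combine with x ≡ 5 (mod 7); new modulus lcm = 119.
    Write x = 11 + 17·t and substitute into x ≡ 5 (mod 7): 17·t ≡ 5 − 11 = -6 (mod 7).
    Reduce coefficients mod 7: 3·t ≡ 1 (mod 7).
    The inverse of 3 mod 7 is 5 (since 3·5 = 15 = 2·7 + 1), so t ≡ 5·1 = 5 ≡ 5 (mod 7).
    Then x = 11 + 17·5 = 96, valid modulo lcm(17, 7) = 119: x ≡ 96 (mod 119).
  Combine with x ≡ 6 (mod 9); new modulus lcm = 1071.
    Write x = 96 + 119·t and substitute into x ≡ 6 (mod 9): 119·t ≡ 6 − 96 = -90 (mod 9).
    Reduce coefficients mod 9: 2·t ≡ 0 (mod 9).
    The inverse of 2 mod 9 is 5 (since 2·5 = 10 = 1·9 + 1), so t ≡ 5·0 = 0 ≡ 0 (mod 9).
    Then x = 96 + 119·0 = 96, valid modulo lcm(119, 9) = 1071: x ≡ 96 (mod 1071).
  Combine with x ≡ 3 (mod 11); new modulus lcm = 11781.
    Write x = 96 + 1071·t and substitute into x ≡ 3 (mod 11): 1071·t ≡ 3 − 96 = -93 (mod 11).
    Reduce coefficients mod 11: 4·t ≡ 6 (mod 11).
    The inverse of 4 mod 11 is 3 (since 4·3 = 12 = 1·11 + 1), so t ≡ 3·6 = 18 ≡ 7 (mod 11).
    Then x = 96 + 1071·7 = 7593, valid modulo lcm(1071, 11) = 11781: x ≡ 7593 (mod 11781).
Verify against each original: 7593 mod 17 = 11, 7593 mod 7 = 5, 7593 mod 9 = 6, 7593 mod 11 = 3.

x ≡ 7593 (mod 11781).


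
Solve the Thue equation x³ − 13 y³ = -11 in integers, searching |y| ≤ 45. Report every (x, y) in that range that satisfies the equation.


The equation is x³ - 13y³ = -11. For fixed y, x³ = 13·y³ − 11, so a solution requires the RHS to be a perfect cube.
Strategy: iterate y from -45 to 45, compute RHS = 13·y³ − 11, and check whether it is a (positive or negative) perfect cube.
Check small values of y:
  y = 0: RHS = -11 is not a perfect cube.
  y = 1: RHS = 2 is not a perfect cube.
  y = -1: RHS = -24 is not a perfect cube.
  y = 2: RHS = 93 is not a perfect cube.
  y = -2: RHS = -115 is not a perfect cube.
  y = 3: RHS = 340 is not a perfect cube.
  y = -3: RHS = -362 is not a perfect cube.
Continuing the search up to |y| = 45 finds no solutions either.
No (x, y) in the scanned range satisfies the equation.

No integer solutions with |y| ≤ 45.


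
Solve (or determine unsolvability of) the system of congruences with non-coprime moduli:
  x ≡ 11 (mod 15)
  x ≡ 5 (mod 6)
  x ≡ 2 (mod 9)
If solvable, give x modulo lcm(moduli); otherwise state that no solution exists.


Moduli 15, 6, 9 are not pairwise coprime, so CRT works modulo lcm(m_i) when all pairwise compatibility conditions hold.
Pairwise compatibility: gcd(m_i, m_j) must divide a_i - a_j for every pair.
Merge one congruence at a time:
  Start: x ≡ 11 (mod 15).
  Combine with x ≡ 5 (mod 6): gcd(15, 6) = 3; 5 - 11 = -6, which IS divisible by 3, so compatible.
    Write x = 11 + 15·t and substitute into x ≡ 5 (mod 6): 15·t ≡ 5 − 11 = -6 (mod 6).
    Divide the congruence (and modulus) by g = 3: 5·t ≡ -2 (mod 2).
    Reduce coefficients mod 2: 1·t ≡ 0 (mod 2).
    So t ≡ 0 (mod 2).
    Then x = 11 + 15·0 = 11, valid modulo lcm(15, 6) = 30: x ≡ 11 (mod 30).
  Combine with x ≡ 2 (mod 9): gcd(30, 9) = 3; 2 - 11 = -9, which IS divisible by 3, so compatible.
    Write x = 11 + 30·t and substitute into x ≡ 2 (mod 9): 30·t ≡ 2 − 11 = -9 (mod 9).
    Divide the congruence (and modulus) by g = 3: 10·t ≡ -3 (mod 3).
    Reduce coefficients mod 3: 1·t ≡ 0 (mod 3).
    So t ≡ 0 (mod 3).
    Then x = 11 + 30·0 = 11, valid modulo lcm(30, 9) = 90: x ≡ 11 (mod 90).
Verify: 11 mod 15 = 11, 11 mod 6 = 5, 11 mod 9 = 2.

x ≡ 11 (mod 90).


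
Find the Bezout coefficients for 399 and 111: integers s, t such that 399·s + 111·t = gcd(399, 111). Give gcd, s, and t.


Euclidean algorithm on (399, 111) — divide until remainder is 0:
  399 = 3 · 111 + 66
  111 = 1 · 66 + 45
  66 = 1 · 45 + 21
  45 = 2 · 21 + 3
  21 = 7 · 3 + 0
gcd(399, 111) = 3.
Track Bezout coefficients alongside the remainders: start with r₀ = 399 = a·1 + b·0 (s = 1, t = 0) and r₁ = 111 = a·0 + b·1 (s = 0, t = 1); each new remainder r_{k+1} = r_{k-1} − q_k·r_k inherits s_{k+1} = s_{k-1} − q_k·s_k, t_{k+1} = t_{k-1} − q_k·t_k, so r_k = a·s_k + b·t_k at every step:
  q = 3: r = 66, s = 1 − 3·0 = 1, t = 0 − 3·1 = -3  (check: 399·1 + 111·(-3) = 66)
  q = 1: r = 45, s = 0 − 1·1 = -1, t = 1 − 1·(-3) = 4  (check: 399·(-1) + 111·4 = 45)
  q = 1: r = 21, s = 1 − 1·(-1) = 2, t = -3 − 1·4 = -7  (check: 399·2 + 111·(-7) = 21)
  q = 2: r = 3, s = -1 − 2·2 = -5, t = 4 − 2·(-7) = 18  (check: 399·(-5) + 111·18 = 3)
The row with r = 3 (the gcd) gives the Bezout coefficients s = -5, t = 18.
Result: 399 · (-5) + 111 · (18) = 3.

gcd(399, 111) = 3; s = -5, t = 18 (check: 399·(-5) + 111·18 = 3).


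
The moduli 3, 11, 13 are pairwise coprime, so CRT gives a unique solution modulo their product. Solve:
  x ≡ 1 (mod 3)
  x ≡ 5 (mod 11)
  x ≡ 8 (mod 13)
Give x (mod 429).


Moduli 3, 11, 13 are pairwise coprime; by CRT there is a unique solution modulo M = 3 · 11 · 13 = 429.
Solve pairwise, accumulating the modulus:
  Start with x ≡ 1 (mod 3).
  Combine with x ≡ 5 (mod 11): since gcd(3, 11) = 1, we get a unique residue mod 33.
    Write x = 1 + 3·t and substitute into x ≡ 5 (mod 11): 3·t ≡ 5 − 1 = 4 (mod 11).
    The inverse of 3 mod 11 is 4 (since 3·4 = 12 = 1·11 + 1), so t ≡ 4·4 = 16 ≡ 5 (mod 11).
    Then x = 1 + 3·5 = 16, valid modulo lcm(3, 11) = 33: x ≡ 16 (mod 33).
  Combine with x ≡ 8 (mod 13): since gcd(33, 13) = 1, we get a unique residue mod 429.
    Write x = 16 + 33·t and substitute into x ≡ 8 (mod 13): 33·t ≡ 8 − 16 = -8 (mod 13).
    Reduce coefficients mod 13: 7·t ≡ 5 (mod 13).
    The inverse of 7 mod 13 is 2 (since 7·2 = 14 = 1·13 + 1), so t ≡ 2·5 = 10 ≡ 10 (mod 13).
    Then x = 16 + 33·10 = 346, valid modulo lcm(33, 13) = 429: x ≡ 346 (mod 429).
Verify: 346 mod 3 = 1 ✓, 346 mod 11 = 5 ✓, 346 mod 13 = 8 ✓.

x ≡ 346 (mod 429).


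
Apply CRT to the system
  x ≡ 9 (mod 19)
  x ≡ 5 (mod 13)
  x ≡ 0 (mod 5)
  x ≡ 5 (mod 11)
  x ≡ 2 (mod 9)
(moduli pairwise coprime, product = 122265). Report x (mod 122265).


Product of moduli M = 19 · 13 · 5 · 11 · 9 = 122265.
Merge one congruence at a time:
  Start: x ≡ 9 (mod 19).
  Combine with x ≡ 5 (mod 13); new modulus lcm = 247.
    Write x = 9 + 19·t and substitute into x ≡ 5 (mod 13): 19·t ≡ 5 − 9 = -4 (mod 13).
    Reduce coefficients mod 13: 6·t ≡ 9 (mod 13).
    The inverse of 6 mod 13 is 11 (since 6·11 = 66 = 5·13 + 1), so t ≡ 11·9 = 99 ≡ 8 (mod 13).
    Then x = 9 + 19·8 = 161, valid modulo lcm(19, 13) = 247: x ≡ 161 (mod 247).
  Combine with x ≡ 0 (mod 5); new modulus lcm = 1235.
    Write x = 161 + 247·t and substitute into x ≡ 0 (mod 5): 247·t ≡ 0 − 161 = -161 (mod 5).
    Reduce coefficients mod 5: 2·t ≡ 4 (mod 5).
    The inverse of 2 mod 5 is 3 (since 2·3 = 6 = 1·5 + 1), so t ≡ 3·4 = 12 ≡ 2 (mod 5).
    Then x = 161 + 247·2 = 655, valid modulo lcm(247, 5) = 1235: x ≡ 655 (mod 1235).
  Combine with x ≡ 5 (mod 11); new modulus lcm = 13585.
    Write x = 655 + 1235·t and substitute into x ≡ 5 (mod 11): 1235·t ≡ 5 − 655 = -650 (mod 11).
    Reduce coefficients mod 11: 3·t ≡ 10 (mod 11).
    The inverse of 3 mod 11 is 4 (since 3·4 = 12 = 1·11 + 1), so t ≡ 4·10 = 40 ≡ 7 (mod 11).
    Then x = 655 + 1235·7 = 9300, valid modulo lcm(1235, 11) = 13585: x ≡ 9300 (mod 13585).
  Combine with x ≡ 2 (mod 9); new modulus lcm = 122265.
    Write x = 9300 + 13585·t and substitute into x ≡ 2 (mod 9): 13585·t ≡ 2 − 9300 = -9298 (mod 9).
    Reduce coefficients mod 9: 4·t ≡ 8 (mod 9).
    The inverse of 4 mod 9 is 7 (since 4·7 = 28 = 3·9 + 1), so t ≡ 7·8 = 56 ≡ 2 (mod 9).
    Then x = 9300 + 13585·2 = 36470, valid modulo lcm(13585, 9) = 122265: x ≡ 36470 (mod 122265).
Verify against each original: 36470 mod 19 = 9, 36470 mod 13 = 5, 36470 mod 5 = 0, 36470 mod 11 = 5, 36470 mod 9 = 2.

x ≡ 36470 (mod 122265).


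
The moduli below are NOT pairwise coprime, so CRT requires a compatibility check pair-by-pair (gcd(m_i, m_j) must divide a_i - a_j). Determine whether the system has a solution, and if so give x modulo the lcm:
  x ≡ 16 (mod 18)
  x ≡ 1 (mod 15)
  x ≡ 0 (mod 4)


Moduli 18, 15, 4 are not pairwise coprime, so CRT works modulo lcm(m_i) when all pairwise compatibility conditions hold.
Pairwise compatibility: gcd(m_i, m_j) must divide a_i - a_j for every pair.
Merge one congruence at a time:
  Start: x ≡ 16 (mod 18).
  Combine with x ≡ 1 (mod 15): gcd(18, 15) = 3; 1 - 16 = -15, which IS divisible by 3, so compatible.
    Write x = 16 + 18·t and substitute into x ≡ 1 (mod 15): 18·t ≡ 1 − 16 = -15 (mod 15).
    Divide the congruence (and modulus) by g = 3: 6·t ≡ -5 (mod 5).
    Reduce coefficients mod 5: 1·t ≡ 0 (mod 5).
    So t ≡ 0 (mod 5).
    Then x = 16 + 18·0 = 16, valid modulo lcm(18, 15) = 90: x ≡ 16 (mod 90).
  Combine with x ≡ 0 (mod 4): gcd(90, 4) = 2; 0 - 16 = -16, which IS divisible by 2, so compatible.
    Write x = 16 + 90·t and substitute into x ≡ 0 (mod 4): 90·t ≡ 0 − 16 = -16 (mod 4).
    Divide the congruence (and modulus) by g = 2: 45·t ≡ -8 (mod 2).
    Reduce coefficients mod 2: 1·t ≡ 0 (mod 2).
    So t ≡ 0 (mod 2).
    Then x = 16 + 90·0 = 16, valid modulo lcm(90, 4) = 180: x ≡ 16 (mod 180).
Verify: 16 mod 18 = 16, 16 mod 15 = 1, 16 mod 4 = 0.

x ≡ 16 (mod 180).


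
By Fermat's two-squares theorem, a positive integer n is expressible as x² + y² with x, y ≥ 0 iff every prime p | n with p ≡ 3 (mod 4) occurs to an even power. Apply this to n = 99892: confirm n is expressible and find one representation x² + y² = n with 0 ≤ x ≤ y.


Step 1: Factor n = 99892 = 2^2 · 13 · 17 · 113.
Step 2: Check the mod-4 condition on each prime factor: 2 = 2 (special); 13 ≡ 1 (mod 4), exponent 1; 17 ≡ 1 (mod 4), exponent 1; 113 ≡ 1 (mod 4), exponent 1.
All primes ≡ 3 (mod 4) appear to even exponent (or don't appear), so by the two-squares theorem n IS expressible as a sum of two squares.
Step 3: Build a representation. Group n = k² · m with k = 2 and m = 13 · 17 · 113 = 24973 (a product of primes ≡ 1 (mod 4)); a representation of m scales to one of n via (k·x)² + (k·y)² = k²(x² + y²). Each prime p ≡ 1 (mod 4) is itself a sum of two squares; find a² by testing p − a² for a perfect square:
  13: 13 − 1² = 12, 13 − 2² = 9 = 3² ⇒ 13 = 2² + 3².
  17: 17 − 1² = 16 = 4² ⇒ 17 = 1² + 4².
  113: 113 − 1² = 112, 113 − 2² = 109, 113 − 3² = 104, 113 − 4² = 97, 113 − 5² = 88, 113 − 6² = 77, 113 − 7² = 64 = 8² ⇒ 113 = 7² + 8².
  Combine using the Brahmagupta–Fibonacci identity (a² + b²)(c² + d²) = (ac − bd)² + (ad + bc)² = (ac + bd)² + (ad − bc)²:
  13 · 17 = 221: from (2² + 3²)(1² + 4²), take (2·1 − 3·4, 2·4 + 3·1) = (2 − 12, 8 + 3) = (-10, 11); dropping signs (only squares matter) gives (10, 11); check 10² + 11² = 100 + 121 = 221 ✓.
  221 · 113 = 24973: from (10² + 11²)(7² + 8²), take (10·7 − 11·8, 10·8 + 11·7) = (70 − 88, 80 + 77) = (-18, 157); dropping signs (only squares matter) gives (18, 157); check 18² + 157² = 324 + 24649 = 24973 ✓.
  Scale by k = 2: (2·18, 2·157) = (36, 314).
Step 4: Order so x ≤ y and verify: 36² + 314² = 1296 + 98596 = 99892 = n. ✓

n = 99892 = 36² + 314² (one valid representation with x ≤ y).


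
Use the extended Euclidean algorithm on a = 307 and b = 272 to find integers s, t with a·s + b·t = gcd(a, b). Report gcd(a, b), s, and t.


Euclidean algorithm on (307, 272) — divide until remainder is 0:
  307 = 1 · 272 + 35
  272 = 7 · 35 + 27
  35 = 1 · 27 + 8
  27 = 3 · 8 + 3
  8 = 2 · 3 + 2
  3 = 1 · 2 + 1
  2 = 2 · 1 + 0
gcd(307, 272) = 1.
Track Bezout coefficients alongside the remainders: start with r₀ = 307 = a·1 + b·0 (s = 1, t = 0) and r₁ = 272 = a·0 + b·1 (s = 0, t = 1); each new remainder r_{k+1} = r_{k-1} − q_k·r_k inherits s_{k+1} = s_{k-1} − q_k·s_k, t_{k+1} = t_{k-1} − q_k·t_k, so r_k = a·s_k + b·t_k at every step:
  q = 1: r = 35, s = 1 − 1·0 = 1, t = 0 − 1·1 = -1  (check: 307·1 + 272·(-1) = 35)
  q = 7: r = 27, s = 0 − 7·1 = -7, t = 1 − 7·(-1) = 8  (check: 307·(-7) + 272·8 = 27)
  q = 1: r = 8, s = 1 − 1·(-7) = 8, t = -1 − 1·8 = -9  (check: 307·8 + 272·(-9) = 8)
  q = 3: r = 3, s = -7 − 3·8 = -31, t = 8 − 3·(-9) = 35  (check: 307·(-31) + 272·35 = 3)
  q = 2: r = 2, s = 8 − 2·(-31) = 70, t = -9 − 2·35 = -79  (check: 307·70 + 272·(-79) = 2)
  q = 1: r = 1, s = -31 − 1·70 = -101, t = 35 − 1·(-79) = 114  (check: 307·(-101) + 272·114 = 1)
The row with r = 1 (the gcd) gives the Bezout coefficients s = -101, t = 114.
Result: 307 · (-101) + 272 · (114) = 1.

gcd(307, 272) = 1; s = -101, t = 114 (check: 307·(-101) + 272·114 = 1).


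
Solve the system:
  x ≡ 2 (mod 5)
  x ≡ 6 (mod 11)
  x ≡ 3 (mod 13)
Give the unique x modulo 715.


Moduli 5, 11, 13 are pairwise coprime; by CRT there is a unique solution modulo M = 5 · 11 · 13 = 715.
Solve pairwise, accumulating the modulus:
  Start with x ≡ 2 (mod 5).
  Combine with x ≡ 6 (mod 11): since gcd(5, 11) = 1, we get a unique residue mod 55.
    Write x = 2 + 5·t and substitute into x ≡ 6 (mod 11): 5·t ≡ 6 − 2 = 4 (mod 11).
    The inverse of 5 mod 11 is 9 (since 5·9 = 45 = 4·11 + 1), so t ≡ 9·4 = 36 ≡ 3 (mod 11).
    Then x = 2 + 5·3 = 17, valid modulo lcm(5, 11) = 55: x ≡ 17 (mod 55).
  Combine with x ≡ 3 (mod 13): since gcd(55, 13) = 1, we get a unique residue mod 715.
    Write x = 17 + 55·t and substitute into x ≡ 3 (mod 13): 55·t ≡ 3 − 17 = -14 (mod 13).
    Reduce coefficients mod 13: 3·t ≡ 12 (mod 13).
    The inverse of 3 mod 13 is 9 (since 3·9 = 27 = 2·13 + 1), so t ≡ 9·12 = 108 ≡ 4 (mod 13).
    Then x = 17 + 55·4 = 237, valid modulo lcm(55, 13) = 715: x ≡ 237 (mod 715).
Verify: 237 mod 5 = 2 ✓, 237 mod 11 = 6 ✓, 237 mod 13 = 3 ✓.

x ≡ 237 (mod 715).


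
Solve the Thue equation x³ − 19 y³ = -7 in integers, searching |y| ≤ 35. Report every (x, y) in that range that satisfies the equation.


The equation is x³ - 19y³ = -7. For fixed y, x³ = 19·y³ − 7, so a solution requires the RHS to be a perfect cube.
Strategy: iterate y from -35 to 35, compute RHS = 19·y³ − 7, and check whether it is a (positive or negative) perfect cube.
Check small values of y:
  y = 0: RHS = -7 is not a perfect cube.
  y = 1: RHS = 12 is not a perfect cube.
  y = -1: RHS = -26 is not a perfect cube.
  y = 2: RHS = 145 is not a perfect cube.
  y = -2: RHS = -159 is not a perfect cube.
  y = 3: RHS = 506 is not a perfect cube.
  y = -3: RHS = -520 is not a perfect cube.
Continuing the search up to |y| = 35 finds no solutions either.
No (x, y) in the scanned range satisfies the equation.

No integer solutions with |y| ≤ 35.


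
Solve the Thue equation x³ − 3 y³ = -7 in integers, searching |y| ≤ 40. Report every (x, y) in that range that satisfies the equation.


The equation is x³ - 3y³ = -7. For fixed y, x³ = 3·y³ − 7, so a solution requires the RHS to be a perfect cube.
Strategy: iterate y from -40 to 40, compute RHS = 3·y³ − 7, and check whether it is a (positive or negative) perfect cube.
Check small values of y:
  y = 0: RHS = -7 is not a perfect cube.
  y = 1: RHS = -4 is not a perfect cube.
  y = -1: RHS = -10 is not a perfect cube.
  y = 2: RHS = 17 is not a perfect cube.
  y = -2: RHS = -31 is not a perfect cube.
  y = 3: RHS = 74 is not a perfect cube.
  y = -3: RHS = -88 is not a perfect cube.
Continuing the search up to |y| = 40 finds no solutions either.
No (x, y) in the scanned range satisfies the equation.

No integer solutions with |y| ≤ 40.


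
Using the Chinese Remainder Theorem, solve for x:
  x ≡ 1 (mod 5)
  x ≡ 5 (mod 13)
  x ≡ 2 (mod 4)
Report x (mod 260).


Moduli 5, 13, 4 are pairwise coprime; by CRT there is a unique solution modulo M = 5 · 13 · 4 = 260.
Solve pairwise, accumulating the modulus:
  Start with x ≡ 1 (mod 5).
  Combine with x ≡ 5 (mod 13): since gcd(5, 13) = 1, we get a unique residue mod 65.
    Write x = 1 + 5·t and substitute into x ≡ 5 (mod 13): 5·t ≡ 5 − 1 = 4 (mod 13).
    The inverse of 5 mod 13 is 8 (since 5·8 = 40 = 3·13 + 1), so t ≡ 8·4 = 32 ≡ 6 (mod 13).
    Then x = 1 + 5·6 = 31, valid modulo lcm(5, 13) = 65: x ≡ 31 (mod 65).
  Combine with x ≡ 2 (mod 4): since gcd(65, 4) = 1, we get a unique residue mod 260.
    Write x = 31 + 65·t and substitute into x ≡ 2 (mod 4): 65·t ≡ 2 − 31 = -29 (mod 4).
    Reduce coefficients mod 4: 1·t ≡ 3 (mod 4).
    So t ≡ 3 (mod 4).
    Then x = 31 + 65·3 = 226, valid modulo lcm(65, 4) = 260: x ≡ 226 (mod 260).
Verify: 226 mod 5 = 1 ✓, 226 mod 13 = 5 ✓, 226 mod 4 = 2 ✓.

x ≡ 226 (mod 260).


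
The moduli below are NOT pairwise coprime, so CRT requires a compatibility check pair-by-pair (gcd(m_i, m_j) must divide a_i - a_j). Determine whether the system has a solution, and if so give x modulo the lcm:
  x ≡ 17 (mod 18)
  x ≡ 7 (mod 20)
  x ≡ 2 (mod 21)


Moduli 18, 20, 21 are not pairwise coprime, so CRT works modulo lcm(m_i) when all pairwise compatibility conditions hold.
Pairwise compatibility: gcd(m_i, m_j) must divide a_i - a_j for every pair.
Merge one congruence at a time:
  Start: x ≡ 17 (mod 18).
  Combine with x ≡ 7 (mod 20): gcd(18, 20) = 2; 7 - 17 = -10, which IS divisible by 2, so compatible.
    Write x = 17 + 18·t and substitute into x ≡ 7 (mod 20): 18·t ≡ 7 − 17 = -10 (mod 20).
    Divide the congruence (and modulus) by g = 2: 9·t ≡ -5 (mod 10).
    Reduce coefficients mod 10: 9·t ≡ 5 (mod 10).
    The inverse of 9 mod 10 is 9 (since 9·9 = 81 = 8·10 + 1), so t ≡ 9·5 = 45 ≡ 5 (mod 10).
    Then x = 17 + 18·5 = 107, valid modulo lcm(18, 20) = 180: x ≡ 107 (mod 180).
  Combine with x ≡ 2 (mod 21): gcd(180, 21) = 3; 2 - 107 = -105, which IS divisible by 3, so compatible.
    Write x = 107 + 180·t and substitute into x ≡ 2 (mod 21): 180·t ≡ 2 − 107 = -105 (mod 21).
    Divide the congruence (and modulus) by g = 3: 60·t ≡ -35 (mod 7).
    Reduce coefficients mod 7: 4·t ≡ 0 (mod 7).
    The inverse of 4 mod 7 is 2 (since 4·2 = 8 = 1·7 + 1), so t ≡ 2·0 = 0 ≡ 0 (mod 7).
    Then x = 107 + 180·0 = 107, valid modulo lcm(180, 21) = 1260: x ≡ 107 (mod 1260).
Verify: 107 mod 18 = 17, 107 mod 20 = 7, 107 mod 21 = 2.

x ≡ 107 (mod 1260).
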